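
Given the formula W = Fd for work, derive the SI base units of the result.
Units of each symbol in W = Fd:
  F (force): kg·m/s²
  d (displacement): m

Multiplying the contributions: [kg·m/s²] · [m]
Adding exponents of each base unit: kg: 1, m: 2, s: -2
SI base units of work: kg·m²/s²

Answer: kg·m²/s²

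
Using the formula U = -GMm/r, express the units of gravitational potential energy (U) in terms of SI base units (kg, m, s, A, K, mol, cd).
Units of each symbol in U = -GMm/r:
  G (gravitational constant): m³/(kg·s²)
  M (mass): kg
  m (mass): kg
  r (distance): m  → in the denominator, contributes 1/m
  The minus sign does not affect the units.

Multiplying the contributions: [m³/(kg·s²)] · [kg] · [kg] · [1/m]
Adding exponents of each base unit: kg: 1, m: 2, s: -2
SI base units of gravitational potential energy: kg·m²/s²

Answer: kg·m²/s²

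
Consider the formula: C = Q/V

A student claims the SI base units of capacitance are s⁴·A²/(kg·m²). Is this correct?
Units of each symbol in C = Q/V:
  Q (charge, in coulombs): s·A
  V (voltage, in volts): kg·m²/(s³·A)  → in the denominator, contributes s³·A/(kg·m²)

Multiplying the contributions: [s·A] · [s³·A/(kg·m²)]
Adding exponents of each base unit: kg: -1, m: -2, s: 4, A: 2
SI base units of capacitance: s⁴·A²/(kg·m²)

The claimed units s⁴·A²/(kg·m²) match the derived units, so the claim is correct.

Answer: Yes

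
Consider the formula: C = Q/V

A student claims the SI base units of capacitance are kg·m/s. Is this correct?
Units of each symbol in C = Q/V:
  Q (charge, in coulombs): s·A
  V (voltage, in volts): kg·m²/(s³·A)  → in the denominator, contributes s³·A/(kg·m²)

Multiplying the contributions: [s·A] · [s³·A/(kg·m²)]
Adding exponents of each base unit: kg: -1, m: -2, s: 4, A: 2
SI base units of capacitance: s⁴·A²/(kg·m²)

The claimed units kg·m/s (exponents kg: 1, m: 1, s: -1) do not match the derived units s⁴·A²/(kg·m²) (exponents kg: -1, m: -2, s: 4, A: 2), so the claim is incorrect.

Answer: No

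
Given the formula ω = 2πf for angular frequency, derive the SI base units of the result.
Units of each symbol in ω = 2πf:
  f (frequency): 1/s
  The factor 2π is dimensionless.

Multiplying the contributions: [1/s]
Adding exponents of each base unit: s: -1
SI base units of angular frequency: 1/s

Answer: 1/s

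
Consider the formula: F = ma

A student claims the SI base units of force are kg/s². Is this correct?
Units of each symbol in F = ma:
  m (mass): kg
  a (acceleration): m/s²

Multiplying the contributions: [kg] · [m/s²]
Adding exponents of each base unit: kg: 1, m: 1, s: -2
SI base units of force: kg·m/s²

The claimed units kg/s² (exponents kg: 1, s: -2) do not match the derived units kg·m/s² (exponents kg: 1, m: 1, s: -2), so the claim is incorrect.

Answer: No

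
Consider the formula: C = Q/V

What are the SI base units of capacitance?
Units of each symbol in C = Q/V:
  Q (charge, in coulombs): s·A
  V (voltage, in volts): kg·m²/(s³·A)  → in the denominator, contributes s³·A/(kg·m²)

Multiplying the contributions: [s·A] · [s³·A/(kg·m²)]
Adding exponents of each base unit: kg: -1, m: -2, s: 4, A: 2
SI base units of capacitance: s⁴·A²/(kg·m²)

Answer: s⁴·A²/(kg·m²)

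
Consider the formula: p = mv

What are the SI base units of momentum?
Units of each symbol in p = mv:
  m (mass): kg
  v (velocity): m/s

Multiplying the contributions: [kg] · [m/s]
Adding exponents of each base unit: kg: 1, m: 1, s: -1
SI base units of momentum: kg·m/s

Answer: kg·m/s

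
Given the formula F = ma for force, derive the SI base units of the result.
Units of each symbol in F = ma:
  m (mass): kg
  a (acceleration): m/s²

Multiplying the contributions: [kg] · [m/s²]
Adding exponents of each base unit: kg: 1, m: 1, s: -2
SI base units of force: kg·m/s²

Answer: kg·m/s²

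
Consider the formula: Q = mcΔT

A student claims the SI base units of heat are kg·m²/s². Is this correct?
Units of each symbol in Q = mcΔT:
  m (mass): kg
  c (specific heat capacity, in J/(kg·K)): m²/(s²·K)
  ΔT (temperature change): K

Multiplying the contributions: [kg] · [m²/(s²·K)] · [K]
Adding exponents of each base unit: kg: 1, m: 2, s: -2
SI base units of heat: kg·m²/s²

The claimed units kg·m²/s² match the derived units, so the claim is correct.

Answer: Yes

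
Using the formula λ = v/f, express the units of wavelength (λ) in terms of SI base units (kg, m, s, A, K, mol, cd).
Units of each symbol in λ = v/f:
  v (wave speed): m/s
  f (frequency): 1/s  → in the denominator, contributes s

Multiplying the contributions: [m/s] · [s]
Adding exponents of each base unit: m: 1
SI base units of wavelength: m

Answer: m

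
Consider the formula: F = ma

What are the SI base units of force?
Units of each symbol in F = ma:
  m (mass): kg
  a (acceleration): m/s²

Multiplying the contributions: [kg] · [m/s²]
Adding exponents of each base unit: kg: 1, m: 1, s: -2
SI base units of force: kg·m/s²

Answer: kg·m/s²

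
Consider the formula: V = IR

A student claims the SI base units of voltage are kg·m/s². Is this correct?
Units of each symbol in V = IR:
  I (current): A
  R (resistance, in ohms): kg·m²/(s³·A²)

Multiplying the contributions: [A] · [kg·m²/(s³·A²)]
Adding exponents of each base unit: kg: 1, m: 2, s: -3, A: -1
SI base units of voltage: kg·m²/(s³·A)

The claimed units kg·m/s² (exponents kg: 1, m: 1, s: -2) do not match the derived units kg·m²/(s³·A) (exponents kg: 1, m: 2, s: -3, A: -1), so the claim is incorrect.

Answer: No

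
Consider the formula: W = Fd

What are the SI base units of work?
Units of each symbol in W = Fd:
  F (force): kg·m/s²
  d (displacement): m

Multiplying the contributions: [kg·m/s²] · [m]
Adding exponents of each base unit: kg: 1, m: 2, s: -2
SI base units of work: kg·m²/s²

Answer: kg·m²/s²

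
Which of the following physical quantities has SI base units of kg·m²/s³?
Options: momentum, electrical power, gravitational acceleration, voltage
Checking the SI base units of each option:
  momentum (p = mv): kg·m/s  ✗
  electrical power (P = IV): kg·m²/s³  ✓ matches
  gravitational acceleration (g = GM/r²): m/s²  ✗
  voltage (V = IR): kg·m²/(s³·A)  ✗

Only electrical power has units kg·m²/s³.

Answer: electrical power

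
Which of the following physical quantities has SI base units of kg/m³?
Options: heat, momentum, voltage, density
Checking the SI base units of each option:
  heat (Q = mcΔT): kg·m²/s²  ✗
  momentum (p = mv): kg·m/s  ✗
  voltage (V = IR): kg·m²/(s³·A)  ✗
  density (ρ = m/V): kg/m³  ✓ matches

Only density has units kg/m³.

Answer: density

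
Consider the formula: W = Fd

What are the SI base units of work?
Units of each symbol in W = Fd:
  F (force): kg·m/s²
  d (displacement): m

Multiplying the contributions: [kg·m/s²] · [m]
Adding exponents of each base unit: kg: 1, m: 2, s: -2
SI base units of work: kg·m²/s²

Answer: kg·m²/s²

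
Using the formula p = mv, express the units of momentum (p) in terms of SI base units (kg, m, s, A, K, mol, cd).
Units of each symbol in p = mv:
  m (mass): kg
  v (velocity): m/s

Multiplying the contributions: [kg] · [m/s]
Adding exponents of each base unit: kg: 1, m: 1, s: -1
SI base units of momentum: kg·m/s

Answer: kg·m/s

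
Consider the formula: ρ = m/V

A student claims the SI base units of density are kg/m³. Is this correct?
Units of each symbol in ρ = m/V:
  m (mass): kg
  V (volume): m³  → in the denominator, contributes 1/m³

Multiplying the contributions: [kg] · [1/m³]
Adding exponents of each base unit: kg: 1, m: -3
SI base units of density: kg/m³

The claimed units kg/m³ match the derived units, so the claim is correct.

Answer: Yes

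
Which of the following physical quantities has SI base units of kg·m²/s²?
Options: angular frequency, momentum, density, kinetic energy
Checking the SI base units of each option:
  angular frequency (ω = 2πf): 1/s  ✗
  momentum (p = mv): kg·m/s  ✗
  density (ρ = m/V): kg/m³  ✗
  kinetic energy (E = ½mv²): kg·m²/s²  ✓ matches

Only kinetic energy has units kg·m²/s².

Answer: kinetic energy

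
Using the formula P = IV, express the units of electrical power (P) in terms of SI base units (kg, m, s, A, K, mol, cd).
Units of each symbol in P = IV:
  I (current): A
  V (voltage, in volts): kg·m²/(s³·A)

Multiplying the contributions: [A] · [kg·m²/(s³·A)]
Adding exponents of each base unit: kg: 1, m: 2, s: -3
SI base units of electrical power: kg·m²/s³

Answer: kg·m²/s³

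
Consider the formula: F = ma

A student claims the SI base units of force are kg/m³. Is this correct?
Units of each symbol in F = ma:
  m (mass): kg
  a (acceleration): m/s²

Multiplying the contributions: [kg] · [m/s²]
Adding exponents of each base unit: kg: 1, m: 1, s: -2
SI base units of force: kg·m/s²

The claimed units kg/m³ (exponents kg: 1, m: -3) do not match the derived units kg·m/s² (exponents kg: 1, m: 1, s: -2), so the claim is incorrect.

Answer: No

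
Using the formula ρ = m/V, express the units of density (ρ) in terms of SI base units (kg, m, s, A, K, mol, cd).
Units of each symbol in ρ = m/V:
  m (mass): kg
  V (volume): m³  → in the denominator, contributes 1/m³

Multiplying the contributions: [kg] · [1/m³]
Adding exponents of each base unit: kg: 1, m: -3
SI base units of density: kg/m³

Answer: kg/m³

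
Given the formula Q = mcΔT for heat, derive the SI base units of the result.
Units of each symbol in Q = mcΔT:
  m (mass): kg
  c (specific heat capacity, in J/(kg·K)): m²/(s²·K)
  ΔT (temperature change): K

Multiplying the contributions: [kg] · [m²/(s²·K)] · [K]
Adding exponents of each base unit: kg: 1, m: 2, s: -2
SI base units of heat: kg·m²/s²

Answer: kg·m²/s²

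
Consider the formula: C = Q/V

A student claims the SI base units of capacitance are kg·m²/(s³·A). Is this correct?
Units of each symbol in C = Q/V:
  Q (charge, in coulombs): s·A
  V (voltage, in volts): kg·m²/(s³·A)  → in the denominator, contributes s³·A/(kg·m²)

Multiplying the contributions: [s·A] · [s³·A/(kg·m²)]
Adding exponents of each base unit: kg: -1, m: -2, s: 4, A: 2
SI base units of capacitance: s⁴·A²/(kg·m²)

The claimed units kg·m²/(s³·A) (exponents kg: 1, m: 2, s: -3, A: -1) do not match the derived units s⁴·A²/(kg·m²) (exponents kg: -1, m: -2, s: 4, A: 2), so the claim is incorrect.

Answer: No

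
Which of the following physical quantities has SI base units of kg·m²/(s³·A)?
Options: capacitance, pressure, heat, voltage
Checking the SI base units of each option:
  capacitance (C = Q/V): s⁴·A²/(kg·m²)  ✗
  pressure (P = F/A): kg/(m·s²)  ✗
  heat (Q = mcΔT): kg·m²/s²  ✗
  voltage (V = IR): kg·m²/(s³·A)  ✓ matches

Only voltage has units kg·m²/(s³·A).

Answer: voltage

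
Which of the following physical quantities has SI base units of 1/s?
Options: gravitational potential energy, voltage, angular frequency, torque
Checking the SI base units of each option:
  gravitational potential energy (U = -GMm/r): kg·m²/s²  ✗
  voltage (V = IR): kg·m²/(s³·A)  ✗
  angular frequency (ω = 2πf): 1/s  ✓ matches
  torque (τ = Fr): kg·m²/s²  ✗

Only angular frequency has units 1/s.

Answer: angular frequency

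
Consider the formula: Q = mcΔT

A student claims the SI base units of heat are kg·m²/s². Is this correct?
Units of each symbol in Q = mcΔT:
  m (mass): kg
  c (specific heat capacity, in J/(kg·K)): m²/(s²·K)
  ΔT (temperature change): K

Multiplying the contributions: [kg] · [m²/(s²·K)] · [K]
Adding exponents of each base unit: kg: 1, m: 2, s: -2
SI base units of heat: kg·m²/s²

The claimed units kg·m²/s² match the derived units, so the claim is correct.

Answer: Yes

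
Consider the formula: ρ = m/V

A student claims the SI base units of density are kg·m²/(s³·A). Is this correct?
Units of each symbol in ρ = m/V:
  m (mass): kg
  V (volume): m³  → in the denominator, contributes 1/m³

Multiplying the contributions: [kg] · [1/m³]
Adding exponents of each base unit: kg: 1, m: -3
SI base units of density: kg/m³

The claimed units kg·m²/(s³·A) (exponents kg: 1, m: 2, s: -3, A: -1) do not match the derived units kg/m³ (exponents kg: 1, m: -3), so the claim is incorrect.

Answer: No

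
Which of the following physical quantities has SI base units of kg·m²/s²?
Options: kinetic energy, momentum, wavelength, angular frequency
Checking the SI base units of each option:
  kinetic energy (E = ½mv²): kg·m²/s²  ✓ matches
  momentum (p = mv): kg·m/s  ✗
  wavelength (λ = v/f): m  ✗
  angular frequency (ω = 2πf): 1/s  ✗

Only kinetic energy has units kg·m²/s².

Answer: kinetic energy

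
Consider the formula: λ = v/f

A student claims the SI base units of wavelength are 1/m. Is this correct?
Units of each symbol in λ = v/f:
  v (wave speed): m/s
  f (frequency): 1/s  → in the denominator, contributes s

Multiplying the contributions: [m/s] · [s]
Adding exponents of each base unit: m: 1
SI base units of wavelength: m

The claimed units 1/m (exponents m: -1) do not match the derived units m (exponents m: 1), so the claim is incorrect.

Answer: No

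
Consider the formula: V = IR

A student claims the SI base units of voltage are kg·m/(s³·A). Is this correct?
Units of each symbol in V = IR:
  I (current): A
  R (resistance, in ohms): kg·m²/(s³·A²)

Multiplying the contributions: [A] · [kg·m²/(s³·A²)]
Adding exponents of each base unit: kg: 1, m: 2, s: -3, A: -1
SI base units of voltage: kg·m²/(s³·A)

The claimed units kg·m/(s³·A) (exponents kg: 1, m: 1, s: -3, A: -1) do not match the derived units kg·m²/(s³·A) (exponents kg: 1, m: 2, s: -3, A: -1), so the claim is incorrect.

Answer: No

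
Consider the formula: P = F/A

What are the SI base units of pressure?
Units of each symbol in P = F/A:
  F (force): kg·m/s²
  A (area): m²  → in the denominator, contributes 1/m²

Multiplying the contributions: [kg·m/s²] · [1/m²]
Adding exponents of each base unit: kg: 1, m: -1, s: -2
SI base units of pressure: kg/(m·s²)

Answer: kg/(m·s²)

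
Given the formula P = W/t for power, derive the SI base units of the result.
Units of each symbol in P = W/t:
  W (work): kg·m²/s²
  t (time): s  → in the denominator, contributes 1/s

Multiplying the contributions: [kg·m²/s²] · [1/s]
Adding exponents of each base unit: kg: 1, m: 2, s: -3
SI base units of power: kg·m²/s³

Answer: kg·m²/s³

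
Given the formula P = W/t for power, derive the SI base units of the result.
Units of each symbol in P = W/t:
  W (work): kg·m²/s²
  t (time): s  → in the denominator, contributes 1/s

Multiplying the contributions: [kg·m²/s²] · [1/s]
Adding exponents of each base unit: kg: 1, m: 2, s: -3
SI base units of power: kg·m²/s³

Answer: kg·m²/s³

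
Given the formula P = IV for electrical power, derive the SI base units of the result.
Units of each symbol in P = IV:
  I (current): A
  V (voltage, in volts): kg·m²/(s³·A)

Multiplying the contributions: [A] · [kg·m²/(s³·A)]
Adding exponents of each base unit: kg: 1, m: 2, s: -3
SI base units of electrical power: kg·m²/s³

Answer: kg·m²/s³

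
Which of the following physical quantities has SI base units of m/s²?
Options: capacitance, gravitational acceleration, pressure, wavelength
Checking the SI base units of each option:
  capacitance (C = Q/V): s⁴·A²/(kg·m²)  ✗
  gravitational acceleration (g = GM/r²): m/s²  ✓ matches
  pressure (P = F/A): kg/(m·s²)  ✗
  wavelength (λ = v/f): m  ✗

Only gravitational acceleration has units m/s².

Answer: gravitational acceleration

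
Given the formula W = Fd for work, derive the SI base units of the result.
Units of each symbol in W = Fd:
  F (force): kg·m/s²
  d (displacement): m

Multiplying the contributions: [kg·m/s²] · [m]
Adding exponents of each base unit: kg: 1, m: 2, s: -2
SI base units of work: kg·m²/s²

Answer: kg·m²/s²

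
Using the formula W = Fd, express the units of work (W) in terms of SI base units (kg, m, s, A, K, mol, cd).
Units of each symbol in W = Fd:
  F (force): kg·m/s²
  d (displacement): m

Multiplying the contributions: [kg·m/s²] · [m]
Adding exponents of each base unit: kg: 1, m: 2, s: -2
SI base units of work: kg·m²/s²

Answer: kg·m²/s²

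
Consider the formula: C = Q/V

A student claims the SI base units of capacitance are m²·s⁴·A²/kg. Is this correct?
Units of each symbol in C = Q/V:
  Q (charge, in coulombs): s·A
  V (voltage, in volts): kg·m²/(s³·A)  → in the denominator, contributes s³·A/(kg·m²)

Multiplying the contributions: [s·A] · [s³·A/(kg·m²)]
Adding exponents of each base unit: kg: -1, m: -2, s: 4, A: 2
SI base units of capacitance: s⁴·A²/(kg·m²)

The claimed units m²·s⁴·A²/kg (exponents kg: -1, m: 2, s: 4, A: 2) do not match the derived units s⁴·A²/(kg·m²) (exponents kg: -1, m: -2, s: 4, A: 2), so the claim is incorrect.

Answer: No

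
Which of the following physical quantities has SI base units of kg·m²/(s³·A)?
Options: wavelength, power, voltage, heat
Checking the SI base units of each option:
  wavelength (λ = v/f): m  ✗
  power (P = W/t): kg·m²/s³  ✗
  voltage (V = IR): kg·m²/(s³·A)  ✓ matches
  heat (Q = mcΔT): kg·m²/s²  ✗

Only voltage has units kg·m²/(s³·A).

Answer: voltage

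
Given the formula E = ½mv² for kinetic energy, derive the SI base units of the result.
Units of each symbol in E = ½mv²:
  m (mass): kg
  v (speed): m/s  → to the power 2, contributes m²/s²
  The factor ½ is dimensionless.

Multiplying the contributions: [kg] · [m²/s²]
Adding exponents of each base unit: kg: 1, m: 2, s: -2
SI base units of kinetic energy: kg·m²/s²

Answer: kg·m²/s²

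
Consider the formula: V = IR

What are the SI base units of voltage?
Units of each symbol in V = IR:
  I (current): A
  R (resistance, in ohms): kg·m²/(s³·A²)

Multiplying the contributions: [A] · [kg·m²/(s³·A²)]
Adding exponents of each base unit: kg: 1, m: 2, s: -3, A: -1
SI base units of voltage: kg·m²/(s³·A)

Answer: kg·m²/(s³·A)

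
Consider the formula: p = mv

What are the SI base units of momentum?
Units of each symbol in p = mv:
  m (mass): kg
  v (velocity): m/s

Multiplying the contributions: [kg] · [m/s]
Adding exponents of each base unit: kg: 1, m: 1, s: -1
SI base units of momentum: kg·m/s

Answer: kg·m/s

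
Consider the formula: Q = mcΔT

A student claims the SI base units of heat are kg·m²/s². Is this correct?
Units of each symbol in Q = mcΔT:
  m (mass): kg
  c (specific heat capacity, in J/(kg·K)): m²/(s²·K)
  ΔT (temperature change): K

Multiplying the contributions: [kg] · [m²/(s²·K)] · [K]
Adding exponents of each base unit: kg: 1, m: 2, s: -2
SI base units of heat: kg·m²/s²

The claimed units kg·m²/s² match the derived units, so the claim is correct.

Answer: Yes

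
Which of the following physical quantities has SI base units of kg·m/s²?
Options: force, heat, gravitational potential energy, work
Checking the SI base units of each option:
  force (F = ma): kg·m/s²  ✓ matches
  heat (Q = mcΔT): kg·m²/s²  ✗
  gravitational potential energy (U = -GMm/r): kg·m²/s²  ✗
  work (W = Fd): kg·m²/s²  ✗

Only force has units kg·m/s².

Answer: force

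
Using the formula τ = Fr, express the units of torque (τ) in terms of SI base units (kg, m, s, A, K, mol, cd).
Units of each symbol in τ = Fr:
  F (force): kg·m/s²
  r (lever arm): m

Multiplying the contributions: [kg·m/s²] · [m]
Adding exponents of each base unit: kg: 1, m: 2, s: -2
SI base units of torque: kg·m²/s²

Answer: kg·m²/s²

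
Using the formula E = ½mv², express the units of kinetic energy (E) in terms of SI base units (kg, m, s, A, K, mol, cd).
Units of each symbol in E = ½mv²:
  m (mass): kg
  v (speed): m/s  → to the power 2, contributes m²/s²
  The factor ½ is dimensionless.

Multiplying the contributions: [kg] · [m²/s²]
Adding exponents of each base unit: kg: 1, m: 2, s: -2
SI base units of kinetic energy: kg·m²/s²

Answer: kg·m²/s²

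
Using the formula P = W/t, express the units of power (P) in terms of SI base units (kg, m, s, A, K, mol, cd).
Units of each symbol in P = W/t:
  W (work): kg·m²/s²
  t (time): s  → in the denominator, contributes 1/s

Multiplying the contributions: [kg·m²/s²] · [1/s]
Adding exponents of each base unit: kg: 1, m: 2, s: -3
SI base units of power: kg·m²/s³

Answer: kg·m²/s³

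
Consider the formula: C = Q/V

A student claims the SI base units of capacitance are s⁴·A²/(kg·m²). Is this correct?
Units of each symbol in C = Q/V:
  Q (charge, in coulombs): s·A
  V (voltage, in volts): kg·m²/(s³·A)  → in the denominator, contributes s³·A/(kg·m²)

Multiplying the contributions: [s·A] · [s³·A/(kg·m²)]
Adding exponents of each base unit: kg: -1, m: -2, s: 4, A: 2
SI base units of capacitance: s⁴·A²/(kg·m²)

The claimed units s⁴·A²/(kg·m²) match the derived units, so the claim is correct.

Answer: Yes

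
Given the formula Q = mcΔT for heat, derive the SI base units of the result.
Units of each symbol in Q = mcΔT:
  m (mass): kg
  c (specific heat capacity, in J/(kg·K)): m²/(s²·K)
  ΔT (temperature change): K

Multiplying the contributions: [kg] · [m²/(s²·K)] · [K]
Adding exponents of each base unit: kg: 1, m: 2, s: -2
SI base units of heat: kg·m²/s²

Answer: kg·m²/s²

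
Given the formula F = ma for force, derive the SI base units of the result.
Units of each symbol in F = ma:
  m (mass): kg
  a (acceleration): m/s²

Multiplying the contributions: [kg] · [m/s²]
Adding exponents of each base unit: kg: 1, m: 1, s: -2
SI base units of force: kg·m/s²

Answer: kg·m/s²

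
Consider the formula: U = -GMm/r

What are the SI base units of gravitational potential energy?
Units of each symbol in U = -GMm/r:
  G (gravitational constant): m³/(kg·s²)
  M (mass): kg
  m (mass): kg
  r (distance): m  → in the denominator, contributes 1/m
  The minus sign does not affect the units.

Multiplying the contributions: [m³/(kg·s²)] · [kg] · [kg] · [1/m]
Adding exponents of each base unit: kg: 1, m: 2, s: -2
SI base units of gravitational potential energy: kg·m²/s²

Answer: kg·m²/s²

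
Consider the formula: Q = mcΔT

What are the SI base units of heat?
Units of each symbol in Q = mcΔT:
  m (mass): kg
  c (specific heat capacity, in J/(kg·K)): m²/(s²·K)
  ΔT (temperature change): K

Multiplying the contributions: [kg] · [m²/(s²·K)] · [K]
Adding exponents of each base unit: kg: 1, m: 2, s: -2
SI base units of heat: kg·m²/s²

Answer: kg·m²/s²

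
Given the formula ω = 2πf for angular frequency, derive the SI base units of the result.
Units of each symbol in ω = 2πf:
  f (frequency): 1/s
  The factor 2π is dimensionless.

Multiplying the contributions: [1/s]
Adding exponents of each base unit: s: -1
SI base units of angular frequency: 1/s

Answer: 1/s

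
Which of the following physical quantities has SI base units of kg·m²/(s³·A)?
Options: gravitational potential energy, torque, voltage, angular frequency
Checking the SI base units of each option:
  gravitational potential energy (U = -GMm/r): kg·m²/s²  ✗
  torque (τ = Fr): kg·m²/s²  ✗
  voltage (V = IR): kg·m²/(s³·A)  ✓ matches
  angular frequency (ω = 2πf): 1/s  ✗

Only voltage has units kg·m²/(s³·A).

Answer: voltage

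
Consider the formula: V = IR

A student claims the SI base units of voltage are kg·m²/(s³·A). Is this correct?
Units of each symbol in V = IR:
  I (current): A
  R (resistance, in ohms): kg·m²/(s³·A²)

Multiplying the contributions: [A] · [kg·m²/(s³·A²)]
Adding exponents of each base unit: kg: 1, m: 2, s: -3, A: -1
SI base units of voltage: kg·m²/(s³·A)

The claimed units kg·m²/(s³·A) match the derived units, so the claim is correct.

Answer: Yes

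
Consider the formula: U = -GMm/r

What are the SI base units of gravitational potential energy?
Units of each symbol in U = -GMm/r:
  G (gravitational constant): m³/(kg·s²)
  M (mass): kg
  m (mass): kg
  r (distance): m  → in the denominator, contributes 1/m
  The minus sign does not affect the units.

Multiplying the contributions: [m³/(kg·s²)] · [kg] · [kg] · [1/m]
Adding exponents of each base unit: kg: 1, m: 2, s: -2
SI base units of gravitational potential energy: kg·m²/s²

Answer: kg·m²/s²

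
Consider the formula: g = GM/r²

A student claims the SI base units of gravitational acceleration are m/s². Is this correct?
Units of each symbol in g = GM/r²:
  G (gravitational constant): m³/(kg·s²)
  M (mass): kg
  r (distance): m  → to the power 2 in the denominator, contributes 1/m²

Multiplying the contributions: [m³/(kg·s²)] · [kg] · [1/m²]
Adding exponents of each base unit: m: 1, s: -2
SI base units of gravitational acceleration: m/s²

The claimed units m/s² match the derived units, so the claim is correct.

Answer: Yes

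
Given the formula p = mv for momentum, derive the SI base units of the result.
Units of each symbol in p = mv:
  m (mass): kg
  v (velocity): m/s

Multiplying the contributions: [kg] · [m/s]
Adding exponents of each base unit: kg: 1, m: 1, s: -1
SI base units of momentum: kg·m/s

Answer: kg·m/s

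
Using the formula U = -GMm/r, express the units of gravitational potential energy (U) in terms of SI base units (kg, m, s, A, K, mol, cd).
Units of each symbol in U = -GMm/r:
  G (gravitational constant): m³/(kg·s²)
  M (mass): kg
  m (mass): kg
  r (distance): m  → in the denominator, contributes 1/m
  The minus sign does not affect the units.

Multiplying the contributions: [m³/(kg·s²)] · [kg] · [kg] · [1/m]
Adding exponents of each base unit: kg: 1, m: 2, s: -2
SI base units of gravitational potential energy: kg·m²/s²

Answer: kg·m²/s²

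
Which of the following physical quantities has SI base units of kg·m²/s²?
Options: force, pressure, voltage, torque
Checking the SI base units of each option:
  force (F = ma): kg·m/s²  ✗
  pressure (P = F/A): kg/(m·s²)  ✗
  voltage (V = IR): kg·m²/(s³·A)  ✗
  torque (τ = Fr): kg·m²/s²  ✓ matches

Only torque has units kg·m²/s².

Answer: torque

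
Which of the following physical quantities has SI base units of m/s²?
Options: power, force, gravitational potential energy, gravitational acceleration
Checking the SI base units of each option:
  power (P = W/t): kg·m²/s³  ✗
  force (F = ma): kg·m/s²  ✗
  gravitational potential energy (U = -GMm/r): kg·m²/s²  ✗
  gravitational acceleration (g = GM/r²): m/s²  ✓ matches

Only gravitational acceleration has units m/s².

Answer: gravitational acceleration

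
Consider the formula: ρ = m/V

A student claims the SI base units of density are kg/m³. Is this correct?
Units of each symbol in ρ = m/V:
  m (mass): kg
  V (volume): m³  → in the denominator, contributes 1/m³

Multiplying the contributions: [kg] · [1/m³]
Adding exponents of each base unit: kg: 1, m: -3
SI base units of density: kg/m³

The claimed units kg/m³ match the derived units, so the claim is correct.

Answer: Yes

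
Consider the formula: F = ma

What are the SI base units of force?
Units of each symbol in F = ma:
  m (mass): kg
  a (acceleration): m/s²

Multiplying the contributions: [kg] · [m/s²]
Adding exponents of each base unit: kg: 1, m: 1, s: -2
SI base units of force: kg·m/s²

Answer: kg·m/s²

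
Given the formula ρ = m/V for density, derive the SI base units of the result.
Units of each symbol in ρ = m/V:
  m (mass): kg
  V (volume): m³  → in the denominator, contributes 1/m³

Multiplying the contributions: [kg] · [1/m³]
Adding exponents of each base unit: kg: 1, m: -3
SI base units of density: kg/m³

Answer: kg/m³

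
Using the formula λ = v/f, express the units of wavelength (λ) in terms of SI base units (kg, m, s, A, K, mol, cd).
Units of each symbol in λ = v/f:
  v (wave speed): m/s
  f (frequency): 1/s  → in the denominator, contributes s

Multiplying the contributions: [m/s] · [s]
Adding exponents of each base unit: m: 1
SI base units of wavelength: m

Answer: m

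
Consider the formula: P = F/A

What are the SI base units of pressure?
Units of each symbol in P = F/A:
  F (force): kg·m/s²
  A (area): m²  → in the denominator, contributes 1/m²

Multiplying the contributions: [kg·m/s²] · [1/m²]
Adding exponents of each base unit: kg: 1, m: -1, s: -2
SI base units of pressure: kg/(m·s²)

Answer: kg/(m·s²)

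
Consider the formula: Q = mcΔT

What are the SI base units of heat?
Units of each symbol in Q = mcΔT:
  m (mass): kg
  c (specific heat capacity, in J/(kg·K)): m²/(s²·K)
  ΔT (temperature change): K

Multiplying the contributions: [kg] · [m²/(s²·K)] · [K]
Adding exponents of each base unit: kg: 1, m: 2, s: -2
SI base units of heat: kg·m²/s²

Answer: kg·m²/s²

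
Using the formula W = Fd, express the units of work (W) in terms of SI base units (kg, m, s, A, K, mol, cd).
Units of each symbol in W = Fd:
  F (force): kg·m/s²
  d (displacement): m

Multiplying the contributions: [kg·m/s²] · [m]
Adding exponents of each base unit: kg: 1, m: 2, s: -2
SI base units of work: kg·m²/s²

Answer: kg·m²/s²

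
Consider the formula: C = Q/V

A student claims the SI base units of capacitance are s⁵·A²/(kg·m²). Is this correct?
Units of each symbol in C = Q/V:
  Q (charge, in coulombs): s·A
  V (voltage, in volts): kg·m²/(s³·A)  → in the denominator, contributes s³·A/(kg·m²)

Multiplying the contributions: [s·A] · [s³·A/(kg·m²)]
Adding exponents of each base unit: kg: -1, m: -2, s: 4, A: 2
SI base units of capacitance: s⁴·A²/(kg·m²)

The claimed units s⁵·A²/(kg·m²) (exponents kg: -1, m: -2, s: 5, A: 2) do not match the derived units s⁴·A²/(kg·m²) (exponents kg: -1, m: -2, s: 4, A: 2), so the claim is incorrect.

Answer: No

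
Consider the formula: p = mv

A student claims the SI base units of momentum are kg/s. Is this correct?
Units of each symbol in p = mv:
  m (mass): kg
  v (velocity): m/s

Multiplying the contributions: [kg] · [m/s]
Adding exponents of each base unit: kg: 1, m: 1, s: -1
SI base units of momentum: kg·m/s

The claimed units kg/s (exponents kg: 1, s: -1) do not match the derived units kg·m/s (exponents kg: 1, m: 1, s: -1), so the claim is incorrect.

Answer: No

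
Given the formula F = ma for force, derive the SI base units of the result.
Units of each symbol in F = ma:
  m (mass): kg
  a (acceleration): m/s²

Multiplying the contributions: [kg] · [m/s²]
Adding exponents of each base unit: kg: 1, m: 1, s: -2
SI base units of force: kg·m/s²

Answer: kg·m/s²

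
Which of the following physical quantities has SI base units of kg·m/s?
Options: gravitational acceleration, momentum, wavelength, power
Checking the SI base units of each option:
  gravitational acceleration (g = GM/r²): m/s²  ✗
  momentum (p = mv): kg·m/s  ✓ matches
  wavelength (λ = v/f): m  ✗
  power (P = W/t): kg·m²/s³  ✗

Only momentum has units kg·m/s.

Answer: momentum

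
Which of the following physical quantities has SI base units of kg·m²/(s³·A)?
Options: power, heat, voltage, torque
Checking the SI base units of each option:
  power (P = W/t): kg·m²/s³  ✗
  heat (Q = mcΔT): kg·m²/s²  ✗
  voltage (V = IR): kg·m²/(s³·A)  ✓ matches
  torque (τ = Fr): kg·m²/s²  ✗

Only voltage has units kg·m²/(s³·A).

Answer: voltage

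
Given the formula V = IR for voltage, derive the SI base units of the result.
Units of each symbol in V = IR:
  I (current): A
  R (resistance, in ohms): kg·m²/(s³·A²)

Multiplying the contributions: [A] · [kg·m²/(s³·A²)]
Adding exponents of each base unit: kg: 1, m: 2, s: -3, A: -1
SI base units of voltage: kg·m²/(s³·A)

Answer: kg·m²/(s³·A)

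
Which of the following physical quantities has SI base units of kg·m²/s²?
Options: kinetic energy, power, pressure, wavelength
Checking the SI base units of each option:
  kinetic energy (E = ½mv²): kg·m²/s²  ✓ matches
  power (P = W/t): kg·m²/s³  ✗
  pressure (P = F/A): kg/(m·s²)  ✗
  wavelength (λ = v/f): m  ✗

Only kinetic energy has units kg·m²/s².

Answer: kinetic energy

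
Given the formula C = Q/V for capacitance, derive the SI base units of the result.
Units of each symbol in C = Q/V:
  Q (charge, in coulombs): s·A
  V (voltage, in volts): kg·m²/(s³·A)  → in the denominator, contributes s³·A/(kg·m²)

Multiplying the contributions: [s·A] · [s³·A/(kg·m²)]
Adding exponents of each base unit: kg: -1, m: -2, s: 4, A: 2
SI base units of capacitance: s⁴·A²/(kg·m²)

Answer: s⁴·A²/(kg·m²)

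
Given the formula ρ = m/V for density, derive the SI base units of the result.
Units of each symbol in ρ = m/V:
  m (mass): kg
  V (volume): m³  → in the denominator, contributes 1/m³

Multiplying the contributions: [kg] · [1/m³]
Adding exponents of each base unit: kg: 1, m: -3
SI base units of density: kg/m³

Answer: kg/m³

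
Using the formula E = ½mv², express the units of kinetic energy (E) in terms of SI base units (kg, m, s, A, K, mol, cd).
Units of each symbol in E = ½mv²:
  m (mass): kg
  v (speed): m/s  → to the power 2, contributes m²/s²
  The factor ½ is dimensionless.

Multiplying the contributions: [kg] · [m²/s²]
Adding exponents of each base unit: kg: 1, m: 2, s: -2
SI base units of kinetic energy: kg·m²/s²

Answer: kg·m²/s²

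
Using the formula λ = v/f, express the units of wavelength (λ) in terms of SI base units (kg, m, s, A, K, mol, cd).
Units of each symbol in λ = v/f:
  v (wave speed): m/s
  f (frequency): 1/s  → in the denominator, contributes s

Multiplying the contributions: [m/s] · [s]
Adding exponents of each base unit: m: 1
SI base units of wavelength: m

Answer: m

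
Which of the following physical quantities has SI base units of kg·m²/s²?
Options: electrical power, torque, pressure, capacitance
Checking the SI base units of each option:
  electrical power (P = IV): kg·m²/s³  ✗
  torque (τ = Fr): kg·m²/s²  ✓ matches
  pressure (P = F/A): kg/(m·s²)  ✗
  capacitance (C = Q/V): s⁴·A²/(kg·m²)  ✗

Only torque has units kg·m²/s².

Answer: torque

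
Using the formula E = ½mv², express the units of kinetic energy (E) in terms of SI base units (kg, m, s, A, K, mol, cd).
Units of each symbol in E = ½mv²:
  m (mass): kg
  v (speed): m/s  → to the power 2, contributes m²/s²
  The factor ½ is dimensionless.

Multiplying the contributions: [kg] · [m²/s²]
Adding exponents of each base unit: kg: 1, m: 2, s: -2
SI base units of kinetic energy: kg·m²/s²

Answer: kg·m²/s²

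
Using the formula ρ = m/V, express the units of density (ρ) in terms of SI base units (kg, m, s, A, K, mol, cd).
Units of each symbol in ρ = m/V:
  m (mass): kg
  V (volume): m³  → in the denominator, contributes 1/m³

Multiplying the contributions: [kg] · [1/m³]
Adding exponents of each base unit: kg: 1, m: -3
SI base units of density: kg/m³

Answer: kg/m³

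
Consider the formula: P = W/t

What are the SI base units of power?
Units of each symbol in P = W/t:
  W (work): kg·m²/s²
  t (time): s  → in the denominator, contributes 1/s

Multiplying the contributions: [kg·m²/s²] · [1/s]
Adding exponents of each base unit: kg: 1, m: 2, s: -3
SI base units of power: kg·m²/s³

Answer: kg·m²/s³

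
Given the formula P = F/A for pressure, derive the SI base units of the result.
Units of each symbol in P = F/A:
  F (force): kg·m/s²
  A (area): m²  → in the denominator, contributes 1/m²

Multiplying the contributions: [kg·m/s²] · [1/m²]
Adding exponents of each base unit: kg: 1, m: -1, s: -2
SI base units of pressure: kg/(m·s²)

Answer: kg/(m·s²)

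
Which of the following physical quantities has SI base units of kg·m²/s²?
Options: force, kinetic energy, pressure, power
Checking the SI base units of each option:
  force (F = ma): kg·m/s²  ✗
  kinetic energy (E = ½mv²): kg·m²/s²  ✓ matches
  pressure (P = F/A): kg/(m·s²)  ✗
  power (P = W/t): kg·m²/s³  ✗

Only kinetic energy has units kg·m²/s².

Answer: kinetic energy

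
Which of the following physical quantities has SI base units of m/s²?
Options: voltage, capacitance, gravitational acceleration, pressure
Checking the SI base units of each option:
  voltage (V = IR): kg·m²/(s³·A)  ✗
  capacitance (C = Q/V): s⁴·A²/(kg·m²)  ✗
  gravitational acceleration (g = GM/r²): m/s²  ✓ matches
  pressure (P = F/A): kg/(m·s²)  ✗

Only gravitational acceleration has units m/s².

Answer: gravitational acceleration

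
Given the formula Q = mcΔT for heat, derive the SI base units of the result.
Units of each symbol in Q = mcΔT:
  m (mass): kg
  c (specific heat capacity, in J/(kg·K)): m²/(s²·K)
  ΔT (temperature change): K

Multiplying the contributions: [kg] · [m²/(s²·K)] · [K]
Adding exponents of each base unit: kg: 1, m: 2, s: -2
SI base units of heat: kg·m²/s²

Answer: kg·m²/s²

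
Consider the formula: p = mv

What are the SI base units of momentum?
Units of each symbol in p = mv:
  m (mass): kg
  v (velocity): m/s

Multiplying the contributions: [kg] · [m/s]
Adding exponents of each base unit: kg: 1, m: 1, s: -1
SI base units of momentum: kg·m/s

Answer: kg·m/s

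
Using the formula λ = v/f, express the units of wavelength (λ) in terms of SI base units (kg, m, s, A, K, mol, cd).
Units of each symbol in λ = v/f:
  v (wave speed): m/s
  f (frequency): 1/s  → in the denominator, contributes s

Multiplying the contributions: [m/s] · [s]
Adding exponents of each base unit: m: 1
SI base units of wavelength: m

Answer: m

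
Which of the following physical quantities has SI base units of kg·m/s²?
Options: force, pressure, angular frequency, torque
Checking the SI base units of each option:
  force (F = ma): kg·m/s²  ✓ matches
  pressure (P = F/A): kg/(m·s²)  ✗
  angular frequency (ω = 2πf): 1/s  ✗
  torque (τ = Fr): kg·m²/s²  ✗

Only force has units kg·m/s².

Answer: force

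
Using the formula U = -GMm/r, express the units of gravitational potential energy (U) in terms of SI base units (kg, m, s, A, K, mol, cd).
Units of each symbol in U = -GMm/r:
  G (gravitational constant): m³/(kg·s²)
  M (mass): kg
  m (mass): kg
  r (distance): m  → in the denominator, contributes 1/m
  The minus sign does not affect the units.

Multiplying the contributions: [m³/(kg·s²)] · [kg] · [kg] · [1/m]
Adding exponents of each base unit: kg: 1, m: 2, s: -2
SI base units of gravitational potential energy: kg·m²/s²

Answer: kg·m²/s²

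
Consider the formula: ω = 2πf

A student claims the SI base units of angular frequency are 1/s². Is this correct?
Units of each symbol in ω = 2πf:
  f (frequency): 1/s
  The factor 2π is dimensionless.

Multiplying the contributions: [1/s]
Adding exponents of each base unit: s: -1
SI base units of angular frequency: 1/s

The claimed units 1/s² (exponents s: -2) do not match the derived units 1/s (exponents s: -1), so the claim is incorrect.

Answer: No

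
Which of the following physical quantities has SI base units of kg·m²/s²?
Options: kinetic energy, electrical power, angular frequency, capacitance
Checking the SI base units of each option:
  kinetic energy (E = ½mv²): kg·m²/s²  ✓ matches
  electrical power (P = IV): kg·m²/s³  ✗
  angular frequency (ω = 2πf): 1/s  ✗
  capacitance (C = Q/V): s⁴·A²/(kg·m²)  ✗

Only kinetic energy has units kg·m²/s².

Answer: kinetic energy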